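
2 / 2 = 1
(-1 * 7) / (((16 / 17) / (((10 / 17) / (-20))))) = 7 / 32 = 0.22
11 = 11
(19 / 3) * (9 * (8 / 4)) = 114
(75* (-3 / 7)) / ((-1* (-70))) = -0.46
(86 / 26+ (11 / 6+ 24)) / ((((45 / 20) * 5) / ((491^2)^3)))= 63696912835753168786 / 1755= 36294537228349383.92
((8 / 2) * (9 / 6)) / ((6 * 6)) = 0.17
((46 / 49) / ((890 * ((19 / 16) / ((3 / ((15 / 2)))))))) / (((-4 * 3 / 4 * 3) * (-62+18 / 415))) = 3818 / 5991948585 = 0.00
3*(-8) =-24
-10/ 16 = -5/ 8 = -0.62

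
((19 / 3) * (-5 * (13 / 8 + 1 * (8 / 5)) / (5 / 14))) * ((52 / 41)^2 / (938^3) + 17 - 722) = 99884342486735419 / 495470950940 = 201594.75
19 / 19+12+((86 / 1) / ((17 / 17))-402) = -303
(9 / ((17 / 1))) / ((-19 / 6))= -54 / 323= -0.17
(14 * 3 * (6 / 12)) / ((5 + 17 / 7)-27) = -1.07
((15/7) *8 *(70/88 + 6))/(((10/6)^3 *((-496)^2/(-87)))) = -2107053/236790400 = -0.01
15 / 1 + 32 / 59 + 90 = 105.54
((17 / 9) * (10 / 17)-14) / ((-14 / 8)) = 464 / 63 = 7.37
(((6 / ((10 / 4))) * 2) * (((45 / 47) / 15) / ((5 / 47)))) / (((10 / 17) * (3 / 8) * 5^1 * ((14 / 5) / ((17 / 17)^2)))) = 816 / 875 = 0.93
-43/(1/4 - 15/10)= 172/5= 34.40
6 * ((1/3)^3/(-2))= -1/9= -0.11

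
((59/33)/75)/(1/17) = 1003/2475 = 0.41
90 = 90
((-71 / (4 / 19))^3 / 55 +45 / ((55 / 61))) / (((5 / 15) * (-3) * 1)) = 2454735869 / 3520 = 697368.14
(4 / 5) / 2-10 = -48 / 5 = -9.60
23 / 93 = 0.25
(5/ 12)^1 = 5/ 12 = 0.42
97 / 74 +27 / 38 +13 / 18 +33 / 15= 312779 / 63270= 4.94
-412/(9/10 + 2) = -4120/29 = -142.07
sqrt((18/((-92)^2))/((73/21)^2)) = 63*sqrt(2)/6716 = 0.01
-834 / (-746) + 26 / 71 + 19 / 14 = 1053447 / 370762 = 2.84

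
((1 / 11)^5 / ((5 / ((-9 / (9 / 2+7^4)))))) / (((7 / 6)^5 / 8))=-1119744 / 65111692896635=-0.00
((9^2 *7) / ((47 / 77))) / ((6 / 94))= 14553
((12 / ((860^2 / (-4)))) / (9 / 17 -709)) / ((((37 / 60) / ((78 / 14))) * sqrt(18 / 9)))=5967 * sqrt(2) / 14419408010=0.00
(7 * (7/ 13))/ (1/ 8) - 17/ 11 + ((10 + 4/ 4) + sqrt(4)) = 41.61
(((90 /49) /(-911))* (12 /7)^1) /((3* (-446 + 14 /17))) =765 /295599458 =0.00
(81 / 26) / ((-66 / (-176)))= 108 / 13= 8.31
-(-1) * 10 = 10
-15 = -15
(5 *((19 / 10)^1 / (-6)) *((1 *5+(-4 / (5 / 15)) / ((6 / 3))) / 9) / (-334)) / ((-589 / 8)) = 1 / 139779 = 0.00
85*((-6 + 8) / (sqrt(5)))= 34*sqrt(5)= 76.03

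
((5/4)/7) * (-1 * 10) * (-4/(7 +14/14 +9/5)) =250/343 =0.73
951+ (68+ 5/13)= 13252/13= 1019.38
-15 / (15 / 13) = -13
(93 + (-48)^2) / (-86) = -2397 / 86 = -27.87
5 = 5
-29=-29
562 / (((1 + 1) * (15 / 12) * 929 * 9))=1124 / 41805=0.03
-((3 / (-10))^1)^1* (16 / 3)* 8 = 64 / 5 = 12.80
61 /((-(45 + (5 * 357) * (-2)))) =61 /3525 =0.02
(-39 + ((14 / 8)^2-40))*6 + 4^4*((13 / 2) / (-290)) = -535181 / 1160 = -461.36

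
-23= -23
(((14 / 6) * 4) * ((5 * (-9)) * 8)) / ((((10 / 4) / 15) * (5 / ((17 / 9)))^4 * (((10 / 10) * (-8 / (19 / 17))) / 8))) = 41819456 / 91125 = 458.92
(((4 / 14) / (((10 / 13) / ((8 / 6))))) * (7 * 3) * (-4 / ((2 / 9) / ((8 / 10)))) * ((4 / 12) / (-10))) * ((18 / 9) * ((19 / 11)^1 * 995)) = 4718688 / 275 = 17158.87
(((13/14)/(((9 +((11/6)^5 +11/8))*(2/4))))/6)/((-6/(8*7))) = -22464/241727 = -0.09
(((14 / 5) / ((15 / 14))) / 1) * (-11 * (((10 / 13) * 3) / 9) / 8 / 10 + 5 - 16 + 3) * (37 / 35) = -649313 / 29250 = -22.20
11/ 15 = 0.73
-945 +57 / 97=-91608 / 97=-944.41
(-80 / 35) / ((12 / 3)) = -4 / 7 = -0.57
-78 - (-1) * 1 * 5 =-73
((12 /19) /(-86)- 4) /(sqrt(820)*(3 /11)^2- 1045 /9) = 577592532*sqrt(205) /13058076690085 + 4745528766 /137453438843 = 0.04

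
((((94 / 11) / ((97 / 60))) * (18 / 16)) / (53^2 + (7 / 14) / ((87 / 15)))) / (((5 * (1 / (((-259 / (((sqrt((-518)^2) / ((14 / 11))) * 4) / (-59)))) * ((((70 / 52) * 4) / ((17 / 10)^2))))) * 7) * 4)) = 211094625 / 798268240627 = 0.00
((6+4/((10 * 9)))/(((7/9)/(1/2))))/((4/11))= 374/35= 10.69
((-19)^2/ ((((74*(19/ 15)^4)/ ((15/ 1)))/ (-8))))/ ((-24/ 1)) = 9.48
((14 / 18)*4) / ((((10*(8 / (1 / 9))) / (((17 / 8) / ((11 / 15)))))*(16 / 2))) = 119 / 76032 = 0.00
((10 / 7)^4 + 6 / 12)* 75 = 1680075 / 4802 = 349.87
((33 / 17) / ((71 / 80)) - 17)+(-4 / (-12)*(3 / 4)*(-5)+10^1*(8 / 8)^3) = -29271 / 4828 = -6.06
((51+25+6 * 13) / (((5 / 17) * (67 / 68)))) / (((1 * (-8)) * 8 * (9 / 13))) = -289289 / 24120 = -11.99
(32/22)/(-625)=-16/6875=-0.00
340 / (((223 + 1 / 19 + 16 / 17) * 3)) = 10982 / 21705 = 0.51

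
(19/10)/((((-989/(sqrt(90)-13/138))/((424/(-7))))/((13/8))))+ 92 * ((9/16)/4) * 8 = 39273 * sqrt(10)/69230+ 988641907/9553740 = 105.28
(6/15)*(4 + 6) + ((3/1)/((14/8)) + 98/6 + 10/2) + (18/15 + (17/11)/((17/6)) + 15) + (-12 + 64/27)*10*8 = -7552771/10395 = -726.58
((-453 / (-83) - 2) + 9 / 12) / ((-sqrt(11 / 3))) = -2.20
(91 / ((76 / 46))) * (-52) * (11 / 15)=-598598 / 285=-2100.34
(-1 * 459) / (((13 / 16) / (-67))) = 492048 / 13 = 37849.85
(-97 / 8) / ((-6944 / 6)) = 291 / 27776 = 0.01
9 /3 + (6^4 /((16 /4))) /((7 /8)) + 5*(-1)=2578 /7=368.29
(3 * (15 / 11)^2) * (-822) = -554850 / 121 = -4585.54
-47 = -47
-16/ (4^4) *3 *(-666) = 999/ 8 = 124.88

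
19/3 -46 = -39.67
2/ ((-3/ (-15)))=10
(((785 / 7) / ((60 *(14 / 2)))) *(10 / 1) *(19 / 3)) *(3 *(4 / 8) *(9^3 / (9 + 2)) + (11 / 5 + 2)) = 11332417 / 6468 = 1752.07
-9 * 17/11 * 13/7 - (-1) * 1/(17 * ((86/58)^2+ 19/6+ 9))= -25.83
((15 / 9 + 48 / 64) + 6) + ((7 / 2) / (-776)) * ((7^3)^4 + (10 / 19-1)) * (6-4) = -1380668305181 / 11058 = -124856963.75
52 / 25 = 2.08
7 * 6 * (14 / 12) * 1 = 49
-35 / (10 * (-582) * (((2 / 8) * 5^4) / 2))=14 / 181875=0.00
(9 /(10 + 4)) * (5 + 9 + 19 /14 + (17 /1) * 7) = 16929 /196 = 86.37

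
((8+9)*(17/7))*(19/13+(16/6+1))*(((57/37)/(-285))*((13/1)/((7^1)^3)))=-11560/266511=-0.04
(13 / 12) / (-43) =-13 / 516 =-0.03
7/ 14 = 1/ 2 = 0.50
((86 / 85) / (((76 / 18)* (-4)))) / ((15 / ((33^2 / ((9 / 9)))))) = -140481 / 32300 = -4.35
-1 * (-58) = 58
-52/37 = -1.41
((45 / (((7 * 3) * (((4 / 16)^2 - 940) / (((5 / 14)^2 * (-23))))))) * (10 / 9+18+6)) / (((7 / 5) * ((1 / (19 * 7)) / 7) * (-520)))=-6172625 / 28739529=-0.21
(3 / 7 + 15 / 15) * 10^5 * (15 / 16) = 937500 / 7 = 133928.57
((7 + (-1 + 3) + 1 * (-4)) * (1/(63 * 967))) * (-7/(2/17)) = -85/17406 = -0.00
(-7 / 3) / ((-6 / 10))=35 / 9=3.89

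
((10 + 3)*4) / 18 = 26 / 9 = 2.89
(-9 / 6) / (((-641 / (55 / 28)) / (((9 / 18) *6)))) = 495 / 35896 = 0.01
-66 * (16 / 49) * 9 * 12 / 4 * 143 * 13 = -53003808 / 49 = -1081710.37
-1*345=-345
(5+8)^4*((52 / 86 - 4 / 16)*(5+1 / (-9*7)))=273528697 / 5418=50485.18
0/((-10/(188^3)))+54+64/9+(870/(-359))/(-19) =3759380/61389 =61.24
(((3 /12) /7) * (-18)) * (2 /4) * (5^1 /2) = -45 /56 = -0.80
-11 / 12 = -0.92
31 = 31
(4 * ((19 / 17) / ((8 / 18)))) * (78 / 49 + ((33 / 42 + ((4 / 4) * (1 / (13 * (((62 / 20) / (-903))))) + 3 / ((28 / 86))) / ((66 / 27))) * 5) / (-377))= 92589690267 / 5568575012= 16.63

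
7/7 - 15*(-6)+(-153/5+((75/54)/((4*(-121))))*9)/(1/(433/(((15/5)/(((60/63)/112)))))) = 91204075/1707552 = 53.41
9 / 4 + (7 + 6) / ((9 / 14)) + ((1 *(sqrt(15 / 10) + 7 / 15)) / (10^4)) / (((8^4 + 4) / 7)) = 7 *sqrt(6) / 82000000 + 41461250147 / 1845000000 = 22.47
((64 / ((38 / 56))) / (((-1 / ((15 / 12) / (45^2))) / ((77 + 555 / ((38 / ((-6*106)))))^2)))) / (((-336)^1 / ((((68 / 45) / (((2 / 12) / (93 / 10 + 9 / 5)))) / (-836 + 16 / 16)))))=-308305112136656 / 173965674375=-1772.22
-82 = -82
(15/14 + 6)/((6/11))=363/28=12.96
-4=-4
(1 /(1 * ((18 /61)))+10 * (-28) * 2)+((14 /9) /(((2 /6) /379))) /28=-4441 /9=-493.44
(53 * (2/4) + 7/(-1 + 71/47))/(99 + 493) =0.07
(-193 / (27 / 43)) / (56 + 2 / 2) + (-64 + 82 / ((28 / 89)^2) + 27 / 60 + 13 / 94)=107700136231 / 141772680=759.67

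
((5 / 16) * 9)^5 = 184528125 / 1048576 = 175.98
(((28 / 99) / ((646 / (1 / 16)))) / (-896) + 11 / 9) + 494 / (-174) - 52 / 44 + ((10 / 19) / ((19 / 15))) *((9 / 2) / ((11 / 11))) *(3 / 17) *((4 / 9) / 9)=-50200264231 / 18042190848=-2.78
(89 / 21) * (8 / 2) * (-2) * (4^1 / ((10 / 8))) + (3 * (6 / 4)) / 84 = -13013 / 120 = -108.44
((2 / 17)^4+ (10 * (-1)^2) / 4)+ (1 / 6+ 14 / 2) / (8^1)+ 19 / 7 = 171473989 / 28063056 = 6.11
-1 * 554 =-554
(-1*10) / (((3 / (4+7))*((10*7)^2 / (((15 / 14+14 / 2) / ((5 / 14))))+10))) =-0.16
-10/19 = -0.53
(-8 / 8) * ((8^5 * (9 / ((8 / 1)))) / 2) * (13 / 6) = -39936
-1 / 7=-0.14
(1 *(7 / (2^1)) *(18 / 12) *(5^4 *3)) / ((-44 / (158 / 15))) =-2356.53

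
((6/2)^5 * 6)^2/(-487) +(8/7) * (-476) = -2390692/487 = -4909.02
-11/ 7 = -1.57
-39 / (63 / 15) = -65 / 7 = -9.29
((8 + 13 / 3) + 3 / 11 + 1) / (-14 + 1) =-449 / 429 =-1.05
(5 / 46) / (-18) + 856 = 708763 / 828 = 855.99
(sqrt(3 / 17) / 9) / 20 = sqrt(51) / 3060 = 0.00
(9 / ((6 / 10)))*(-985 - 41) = -15390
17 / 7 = 2.43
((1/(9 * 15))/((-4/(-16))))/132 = 1/4455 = 0.00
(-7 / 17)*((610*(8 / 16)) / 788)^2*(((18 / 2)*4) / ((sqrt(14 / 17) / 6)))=-14.68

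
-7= -7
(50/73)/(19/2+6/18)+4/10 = 10114/21535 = 0.47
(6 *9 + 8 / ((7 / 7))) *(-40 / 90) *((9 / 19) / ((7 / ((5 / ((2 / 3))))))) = -1860 / 133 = -13.98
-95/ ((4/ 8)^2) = -380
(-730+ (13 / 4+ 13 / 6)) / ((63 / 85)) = -977.61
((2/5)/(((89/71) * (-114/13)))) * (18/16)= -0.04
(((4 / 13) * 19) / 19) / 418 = 2 / 2717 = 0.00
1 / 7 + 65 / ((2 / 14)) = 3186 / 7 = 455.14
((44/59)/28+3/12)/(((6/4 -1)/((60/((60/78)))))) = 17823/413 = 43.15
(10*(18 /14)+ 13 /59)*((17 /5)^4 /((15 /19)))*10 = 17141682998 /774375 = 22136.15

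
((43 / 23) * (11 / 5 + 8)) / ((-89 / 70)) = -30702 / 2047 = -15.00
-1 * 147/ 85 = -147/ 85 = -1.73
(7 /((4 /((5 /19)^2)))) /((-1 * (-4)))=175 /5776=0.03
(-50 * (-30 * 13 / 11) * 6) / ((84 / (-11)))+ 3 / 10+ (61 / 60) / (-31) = -18131521 / 13020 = -1392.59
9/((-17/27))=-243/17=-14.29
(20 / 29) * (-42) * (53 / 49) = -31.33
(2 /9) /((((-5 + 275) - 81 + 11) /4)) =1 /225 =0.00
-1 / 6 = -0.17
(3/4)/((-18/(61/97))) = -61/2328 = -0.03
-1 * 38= -38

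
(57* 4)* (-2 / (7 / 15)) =-6840 / 7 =-977.14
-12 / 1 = -12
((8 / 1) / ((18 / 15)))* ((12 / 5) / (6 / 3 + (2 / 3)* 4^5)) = 24 / 1027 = 0.02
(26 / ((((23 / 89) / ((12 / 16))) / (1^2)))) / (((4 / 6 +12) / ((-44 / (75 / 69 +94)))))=-12727 / 4617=-2.76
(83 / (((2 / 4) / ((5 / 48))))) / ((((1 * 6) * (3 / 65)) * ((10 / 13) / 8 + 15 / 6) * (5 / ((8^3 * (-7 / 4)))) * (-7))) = 448864 / 729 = 615.73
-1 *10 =-10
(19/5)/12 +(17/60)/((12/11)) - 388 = -55789/144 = -387.42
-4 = -4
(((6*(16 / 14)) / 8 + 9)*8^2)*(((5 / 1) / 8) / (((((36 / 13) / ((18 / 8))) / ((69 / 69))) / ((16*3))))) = 15377.14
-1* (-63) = 63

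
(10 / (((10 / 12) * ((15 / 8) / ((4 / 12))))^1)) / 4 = 8 / 15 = 0.53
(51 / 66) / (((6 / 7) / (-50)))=-45.08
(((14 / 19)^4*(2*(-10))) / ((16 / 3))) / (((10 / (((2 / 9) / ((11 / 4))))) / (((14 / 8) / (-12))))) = 16807 / 12901779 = 0.00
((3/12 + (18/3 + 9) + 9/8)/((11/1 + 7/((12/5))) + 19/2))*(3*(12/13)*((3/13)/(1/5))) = 106110/47489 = 2.23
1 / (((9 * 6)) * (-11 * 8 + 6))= -0.00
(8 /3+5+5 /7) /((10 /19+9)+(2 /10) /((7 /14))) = 16720 /19803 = 0.84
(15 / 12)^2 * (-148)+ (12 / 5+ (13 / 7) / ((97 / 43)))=-3096603 / 13580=-228.03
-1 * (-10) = 10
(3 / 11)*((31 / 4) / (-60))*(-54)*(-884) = -184977 / 110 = -1681.61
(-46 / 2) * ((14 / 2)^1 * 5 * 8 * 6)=-38640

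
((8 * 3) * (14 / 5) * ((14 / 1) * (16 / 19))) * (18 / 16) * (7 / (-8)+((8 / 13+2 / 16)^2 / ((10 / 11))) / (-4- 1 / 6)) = -1823963211 / 2006875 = -908.86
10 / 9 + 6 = 64 / 9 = 7.11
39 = 39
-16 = -16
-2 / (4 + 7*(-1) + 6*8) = -2 / 45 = -0.04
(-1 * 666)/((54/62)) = -2294/3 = -764.67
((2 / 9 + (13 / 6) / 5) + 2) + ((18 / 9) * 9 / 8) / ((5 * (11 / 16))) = 3.31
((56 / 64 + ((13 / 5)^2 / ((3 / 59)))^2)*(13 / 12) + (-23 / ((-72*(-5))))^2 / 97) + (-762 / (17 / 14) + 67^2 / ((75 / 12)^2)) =3982718655827 / 213710400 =18636.05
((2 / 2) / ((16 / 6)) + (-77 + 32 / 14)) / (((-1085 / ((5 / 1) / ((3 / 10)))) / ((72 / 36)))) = 20815 / 9114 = 2.28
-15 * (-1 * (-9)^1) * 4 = -540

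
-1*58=-58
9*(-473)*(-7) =29799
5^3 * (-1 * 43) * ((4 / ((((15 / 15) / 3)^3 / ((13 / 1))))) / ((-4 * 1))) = 1886625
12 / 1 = 12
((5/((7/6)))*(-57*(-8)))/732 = 1140/427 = 2.67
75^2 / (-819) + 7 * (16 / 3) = 30.47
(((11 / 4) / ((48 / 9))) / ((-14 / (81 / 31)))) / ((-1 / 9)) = 24057 / 27776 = 0.87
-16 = -16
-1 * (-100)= 100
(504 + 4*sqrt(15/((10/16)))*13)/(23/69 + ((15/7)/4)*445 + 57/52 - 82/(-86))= 2441712*sqrt(6)/5652935 + 11832912/5652935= 3.15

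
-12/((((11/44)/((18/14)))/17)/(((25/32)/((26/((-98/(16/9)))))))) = 722925/416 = 1737.80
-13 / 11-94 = -1047 / 11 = -95.18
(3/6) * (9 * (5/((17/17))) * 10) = 225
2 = 2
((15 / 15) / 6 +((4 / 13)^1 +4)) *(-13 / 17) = -349 / 102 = -3.42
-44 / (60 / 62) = -682 / 15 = -45.47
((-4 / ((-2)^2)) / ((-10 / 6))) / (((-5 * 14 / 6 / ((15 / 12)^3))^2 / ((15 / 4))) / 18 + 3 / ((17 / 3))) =7745625 / 13658311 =0.57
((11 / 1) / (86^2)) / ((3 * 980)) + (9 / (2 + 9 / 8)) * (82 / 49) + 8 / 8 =632713063 / 108721200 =5.82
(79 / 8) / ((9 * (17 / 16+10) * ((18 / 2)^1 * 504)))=79 / 3612924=0.00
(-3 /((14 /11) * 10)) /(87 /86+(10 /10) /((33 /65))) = -46827 /592270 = -0.08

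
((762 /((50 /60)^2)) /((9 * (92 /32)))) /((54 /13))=52832 /5175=10.21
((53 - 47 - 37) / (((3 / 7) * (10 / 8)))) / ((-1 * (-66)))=-434 / 495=-0.88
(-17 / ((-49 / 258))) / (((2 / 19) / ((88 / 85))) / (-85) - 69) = -3666696 / 2826565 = -1.30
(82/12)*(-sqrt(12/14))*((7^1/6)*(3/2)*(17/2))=-697*sqrt(42)/48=-94.11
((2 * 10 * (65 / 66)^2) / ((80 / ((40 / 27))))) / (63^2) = 21125 / 233401014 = 0.00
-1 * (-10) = 10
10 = 10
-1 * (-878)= 878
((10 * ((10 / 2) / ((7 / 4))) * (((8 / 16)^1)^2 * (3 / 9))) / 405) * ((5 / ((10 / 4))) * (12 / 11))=80 / 6237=0.01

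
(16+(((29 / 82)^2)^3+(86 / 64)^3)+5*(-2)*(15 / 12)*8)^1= -12696747837173853 / 155651415769088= -81.57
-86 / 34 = -2.53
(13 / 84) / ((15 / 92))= 0.95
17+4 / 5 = 89 / 5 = 17.80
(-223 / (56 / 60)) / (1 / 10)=-16725 / 7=-2389.29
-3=-3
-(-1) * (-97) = -97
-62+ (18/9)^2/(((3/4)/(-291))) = -1614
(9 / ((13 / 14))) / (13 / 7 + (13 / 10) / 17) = 49980 / 9971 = 5.01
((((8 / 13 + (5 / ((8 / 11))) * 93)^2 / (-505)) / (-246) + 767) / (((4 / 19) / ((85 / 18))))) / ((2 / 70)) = 115851208758005 / 191572992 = 604736.65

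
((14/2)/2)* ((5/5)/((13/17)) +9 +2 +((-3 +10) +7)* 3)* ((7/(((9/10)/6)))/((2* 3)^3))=86485/2106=41.07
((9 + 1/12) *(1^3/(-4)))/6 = -109/288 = -0.38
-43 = -43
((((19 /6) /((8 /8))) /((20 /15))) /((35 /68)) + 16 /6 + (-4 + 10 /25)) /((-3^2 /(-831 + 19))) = 44834 /135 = 332.10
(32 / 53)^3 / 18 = 16384 / 1339893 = 0.01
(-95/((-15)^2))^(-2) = 2025/361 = 5.61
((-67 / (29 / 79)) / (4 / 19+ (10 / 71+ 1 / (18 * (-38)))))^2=66074317953759504 / 242848883209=272079.97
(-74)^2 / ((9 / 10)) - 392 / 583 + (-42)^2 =41177260 / 5247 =7847.77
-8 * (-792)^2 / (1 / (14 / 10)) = -35126784 / 5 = -7025356.80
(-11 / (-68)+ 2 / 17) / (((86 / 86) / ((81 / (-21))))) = -513 / 476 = -1.08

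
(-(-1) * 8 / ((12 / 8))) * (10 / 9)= 160 / 27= 5.93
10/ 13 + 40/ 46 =490/ 299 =1.64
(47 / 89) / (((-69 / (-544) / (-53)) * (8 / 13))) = -2202044 / 6141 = -358.58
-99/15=-33/5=-6.60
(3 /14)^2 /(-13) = -9 /2548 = -0.00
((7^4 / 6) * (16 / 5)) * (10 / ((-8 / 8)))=-38416 / 3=-12805.33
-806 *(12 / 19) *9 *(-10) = 870480 / 19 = 45814.74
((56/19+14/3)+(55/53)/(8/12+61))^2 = 727532232025/12494097729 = 58.23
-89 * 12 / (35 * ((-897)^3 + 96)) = 356 / 8420232065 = 0.00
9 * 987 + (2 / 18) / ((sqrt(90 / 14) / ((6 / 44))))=sqrt(35) / 990 + 8883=8883.01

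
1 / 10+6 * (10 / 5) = 121 / 10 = 12.10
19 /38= 1 /2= 0.50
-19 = -19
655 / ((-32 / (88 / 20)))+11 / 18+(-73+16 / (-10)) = -118117 / 720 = -164.05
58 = 58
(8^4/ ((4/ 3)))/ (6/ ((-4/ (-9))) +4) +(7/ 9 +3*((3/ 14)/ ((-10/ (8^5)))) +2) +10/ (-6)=-1929.86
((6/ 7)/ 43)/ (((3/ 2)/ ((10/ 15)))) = 8/ 903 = 0.01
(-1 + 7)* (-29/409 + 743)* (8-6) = 3646296/409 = 8915.15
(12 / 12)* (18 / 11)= 18 / 11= 1.64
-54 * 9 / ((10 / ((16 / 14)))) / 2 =-972 / 35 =-27.77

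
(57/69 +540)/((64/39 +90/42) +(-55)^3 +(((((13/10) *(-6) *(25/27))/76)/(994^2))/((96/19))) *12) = -46014433186176/14155155220451563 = -0.00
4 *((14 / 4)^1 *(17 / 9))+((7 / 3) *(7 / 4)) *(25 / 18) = 6937 / 216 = 32.12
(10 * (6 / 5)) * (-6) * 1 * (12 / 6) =-144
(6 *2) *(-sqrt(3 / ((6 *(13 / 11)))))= -6 *sqrt(286) / 13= -7.81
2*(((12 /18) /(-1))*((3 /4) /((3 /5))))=-5 /3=-1.67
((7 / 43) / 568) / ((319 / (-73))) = -511 / 7791256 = -0.00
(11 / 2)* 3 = 33 / 2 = 16.50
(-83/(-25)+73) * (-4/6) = -1272/25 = -50.88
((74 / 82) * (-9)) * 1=-333 / 41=-8.12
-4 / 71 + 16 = 1132 / 71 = 15.94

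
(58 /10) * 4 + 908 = 4656 /5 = 931.20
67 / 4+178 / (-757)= 50007 / 3028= 16.51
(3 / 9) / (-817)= -1 / 2451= -0.00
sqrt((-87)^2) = 87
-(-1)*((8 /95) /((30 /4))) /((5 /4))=64 /7125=0.01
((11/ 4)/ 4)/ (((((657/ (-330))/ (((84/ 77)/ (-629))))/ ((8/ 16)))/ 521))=28655/ 183668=0.16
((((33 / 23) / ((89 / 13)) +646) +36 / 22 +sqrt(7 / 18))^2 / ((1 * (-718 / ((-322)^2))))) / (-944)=16440165469 * sqrt(14) / 497668776 +187686711141142465 / 2923306390224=64327.17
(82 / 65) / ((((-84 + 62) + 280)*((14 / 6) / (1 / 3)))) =0.00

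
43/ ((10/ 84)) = 1806/ 5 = 361.20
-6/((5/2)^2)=-24/25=-0.96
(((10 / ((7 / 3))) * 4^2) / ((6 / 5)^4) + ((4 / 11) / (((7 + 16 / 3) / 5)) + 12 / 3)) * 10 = 28627820 / 76923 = 372.16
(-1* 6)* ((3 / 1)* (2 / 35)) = -1.03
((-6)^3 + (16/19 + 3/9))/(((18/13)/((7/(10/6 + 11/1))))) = -1114295/12996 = -85.74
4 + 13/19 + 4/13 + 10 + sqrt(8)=2*sqrt(2) + 3703/247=17.82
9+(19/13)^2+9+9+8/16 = 10017/338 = 29.64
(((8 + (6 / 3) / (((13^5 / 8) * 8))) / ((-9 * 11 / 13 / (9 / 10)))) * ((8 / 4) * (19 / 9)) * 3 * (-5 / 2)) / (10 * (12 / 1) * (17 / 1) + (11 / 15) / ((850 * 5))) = 599638598750 / 40857942005881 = 0.01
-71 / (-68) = 71 / 68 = 1.04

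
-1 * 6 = -6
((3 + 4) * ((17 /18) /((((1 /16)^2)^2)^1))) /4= 974848 /9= 108316.44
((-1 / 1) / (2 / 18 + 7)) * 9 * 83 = -6723 / 64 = -105.05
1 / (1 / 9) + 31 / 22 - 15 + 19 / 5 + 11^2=13223 / 110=120.21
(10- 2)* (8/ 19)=3.37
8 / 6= 4 / 3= 1.33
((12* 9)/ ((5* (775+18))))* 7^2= 5292/ 3965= 1.33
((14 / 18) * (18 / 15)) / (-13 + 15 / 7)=-49 / 570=-0.09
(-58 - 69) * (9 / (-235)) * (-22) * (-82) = 2061972 / 235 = 8774.35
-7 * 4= -28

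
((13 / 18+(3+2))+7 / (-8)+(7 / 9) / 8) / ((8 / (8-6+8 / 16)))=445 / 288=1.55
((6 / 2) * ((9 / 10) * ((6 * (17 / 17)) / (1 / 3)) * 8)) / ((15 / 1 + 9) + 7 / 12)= 23328 / 1475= 15.82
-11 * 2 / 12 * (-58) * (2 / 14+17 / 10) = 13717 / 70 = 195.96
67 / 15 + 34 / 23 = 2051 / 345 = 5.94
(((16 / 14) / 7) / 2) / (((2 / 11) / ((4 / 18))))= 0.10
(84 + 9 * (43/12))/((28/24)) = 99.64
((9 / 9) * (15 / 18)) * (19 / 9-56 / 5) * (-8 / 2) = 818 / 27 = 30.30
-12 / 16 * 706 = -1059 / 2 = -529.50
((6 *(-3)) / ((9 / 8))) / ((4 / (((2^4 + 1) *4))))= -272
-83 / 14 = -5.93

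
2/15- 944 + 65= -13183/15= -878.87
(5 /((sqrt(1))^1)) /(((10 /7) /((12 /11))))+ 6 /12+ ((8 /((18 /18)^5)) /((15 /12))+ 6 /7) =8913 /770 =11.58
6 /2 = 3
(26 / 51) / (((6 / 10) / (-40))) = -5200 / 153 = -33.99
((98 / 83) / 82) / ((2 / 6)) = 147 / 3403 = 0.04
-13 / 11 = -1.18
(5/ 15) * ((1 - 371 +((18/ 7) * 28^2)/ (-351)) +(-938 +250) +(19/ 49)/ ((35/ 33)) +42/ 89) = -6327230123/ 17858295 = -354.30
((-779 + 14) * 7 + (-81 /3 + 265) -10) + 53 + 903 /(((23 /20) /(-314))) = -5787542 /23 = -251632.26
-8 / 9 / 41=-8 / 369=-0.02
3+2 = 5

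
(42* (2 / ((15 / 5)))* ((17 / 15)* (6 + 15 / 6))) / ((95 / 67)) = 271082 / 1425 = 190.23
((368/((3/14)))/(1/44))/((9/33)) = 2493568/9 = 277063.11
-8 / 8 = -1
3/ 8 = 0.38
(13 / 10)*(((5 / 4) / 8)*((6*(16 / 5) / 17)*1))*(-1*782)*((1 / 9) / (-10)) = 299 / 150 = 1.99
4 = 4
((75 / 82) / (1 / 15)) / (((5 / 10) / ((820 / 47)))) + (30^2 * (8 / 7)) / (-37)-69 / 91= 71238309 / 158249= 450.17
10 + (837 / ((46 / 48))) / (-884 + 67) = 8.93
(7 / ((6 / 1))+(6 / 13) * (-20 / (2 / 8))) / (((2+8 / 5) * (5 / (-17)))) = 47413 / 1404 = 33.77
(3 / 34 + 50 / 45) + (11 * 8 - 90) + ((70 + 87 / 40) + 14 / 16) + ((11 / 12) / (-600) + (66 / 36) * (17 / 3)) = 10114733 / 122400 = 82.64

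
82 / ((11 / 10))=820 / 11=74.55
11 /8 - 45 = -349 /8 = -43.62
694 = 694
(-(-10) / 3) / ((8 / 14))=35 / 6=5.83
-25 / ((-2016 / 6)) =25 / 336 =0.07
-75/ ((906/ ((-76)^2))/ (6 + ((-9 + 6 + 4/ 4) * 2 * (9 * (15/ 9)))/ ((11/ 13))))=51550800/ 1661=31036.00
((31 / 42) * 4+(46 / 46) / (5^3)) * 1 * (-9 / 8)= -23313 / 7000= -3.33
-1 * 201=-201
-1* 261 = -261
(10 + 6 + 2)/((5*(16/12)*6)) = 9/20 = 0.45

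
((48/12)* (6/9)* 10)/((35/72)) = 384/7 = 54.86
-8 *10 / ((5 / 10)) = -160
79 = 79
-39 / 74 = -0.53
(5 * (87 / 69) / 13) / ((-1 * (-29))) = 0.02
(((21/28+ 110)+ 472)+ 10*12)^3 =22211737731/64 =347058402.05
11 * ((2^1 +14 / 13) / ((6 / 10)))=2200 / 39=56.41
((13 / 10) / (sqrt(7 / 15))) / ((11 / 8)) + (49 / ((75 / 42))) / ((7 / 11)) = 52 *sqrt(105) / 385 + 1078 / 25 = 44.50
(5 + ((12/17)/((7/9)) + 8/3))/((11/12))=12244/1309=9.35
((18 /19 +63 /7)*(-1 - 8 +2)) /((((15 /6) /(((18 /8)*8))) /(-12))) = 571536 /95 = 6016.17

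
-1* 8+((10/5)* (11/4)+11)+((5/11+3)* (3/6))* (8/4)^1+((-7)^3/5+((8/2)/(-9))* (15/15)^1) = -56519/990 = -57.09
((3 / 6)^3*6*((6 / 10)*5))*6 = 27 / 2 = 13.50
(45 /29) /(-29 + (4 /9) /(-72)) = -7290 /136271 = -0.05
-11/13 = -0.85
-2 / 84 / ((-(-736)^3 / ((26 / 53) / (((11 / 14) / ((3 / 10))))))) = -13 / 1162176266240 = -0.00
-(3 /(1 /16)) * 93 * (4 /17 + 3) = -14442.35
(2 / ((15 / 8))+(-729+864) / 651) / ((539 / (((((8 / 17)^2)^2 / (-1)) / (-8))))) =193024 / 13321181895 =0.00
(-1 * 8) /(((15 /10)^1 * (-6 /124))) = 992 /9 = 110.22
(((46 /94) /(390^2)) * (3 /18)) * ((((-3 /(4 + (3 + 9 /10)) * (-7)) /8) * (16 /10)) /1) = 161 /564747300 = 0.00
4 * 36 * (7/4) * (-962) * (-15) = 3636360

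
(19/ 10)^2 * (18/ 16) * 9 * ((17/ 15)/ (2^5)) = 1.29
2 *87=174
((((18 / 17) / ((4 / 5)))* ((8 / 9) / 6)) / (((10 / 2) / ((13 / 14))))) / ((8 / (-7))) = -13 / 408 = -0.03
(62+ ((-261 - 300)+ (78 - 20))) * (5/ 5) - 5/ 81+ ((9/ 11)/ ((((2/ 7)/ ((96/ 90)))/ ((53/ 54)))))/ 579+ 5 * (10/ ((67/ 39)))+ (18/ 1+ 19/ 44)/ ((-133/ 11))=-12671916229127/ 30647245860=-413.48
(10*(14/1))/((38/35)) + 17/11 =27273/209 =130.49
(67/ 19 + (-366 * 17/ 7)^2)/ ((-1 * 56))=-735555679/ 52136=-14108.40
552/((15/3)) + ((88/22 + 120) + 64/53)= 62436/265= 235.61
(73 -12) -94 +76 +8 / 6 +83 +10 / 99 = 12616 / 99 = 127.43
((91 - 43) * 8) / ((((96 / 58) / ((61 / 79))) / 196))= 2773792 / 79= 35111.29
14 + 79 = 93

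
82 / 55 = 1.49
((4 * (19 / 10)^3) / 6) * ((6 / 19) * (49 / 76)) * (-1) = -931 / 1000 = -0.93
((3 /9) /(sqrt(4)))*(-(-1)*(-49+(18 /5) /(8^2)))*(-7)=54817 /960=57.10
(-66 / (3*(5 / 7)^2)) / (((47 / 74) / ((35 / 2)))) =-279202 / 235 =-1188.09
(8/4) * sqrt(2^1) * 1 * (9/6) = 3 * sqrt(2) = 4.24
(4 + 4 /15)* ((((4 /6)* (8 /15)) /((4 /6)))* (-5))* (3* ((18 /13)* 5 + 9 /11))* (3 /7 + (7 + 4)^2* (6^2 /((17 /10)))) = -57617561088 /85085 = -677176.48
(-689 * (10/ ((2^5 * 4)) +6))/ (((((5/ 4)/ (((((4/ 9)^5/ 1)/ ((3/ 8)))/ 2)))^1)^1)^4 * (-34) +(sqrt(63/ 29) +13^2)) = 16308335113140973076090298710787883008 * sqrt(203)/ 3174868816345115616996385489287396707660353792115069 +45782605233396749216604227061357746774830219264/ 3174868816345115616996385489287396707660353792115069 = 0.00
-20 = -20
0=0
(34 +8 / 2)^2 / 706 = 722 / 353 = 2.05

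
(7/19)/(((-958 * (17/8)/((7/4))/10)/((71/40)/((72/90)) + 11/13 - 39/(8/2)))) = 681345/32181136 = 0.02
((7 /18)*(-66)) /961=-77 /2883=-0.03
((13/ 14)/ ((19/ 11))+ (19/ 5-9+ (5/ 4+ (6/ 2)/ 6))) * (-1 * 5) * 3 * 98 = 162687/ 38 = 4281.24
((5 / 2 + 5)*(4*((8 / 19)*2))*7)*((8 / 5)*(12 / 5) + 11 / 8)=922.23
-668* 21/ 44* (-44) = 14028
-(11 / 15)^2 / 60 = -0.01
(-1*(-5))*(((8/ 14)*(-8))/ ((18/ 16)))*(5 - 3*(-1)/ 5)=-1024/ 9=-113.78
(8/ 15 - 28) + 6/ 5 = -394/ 15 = -26.27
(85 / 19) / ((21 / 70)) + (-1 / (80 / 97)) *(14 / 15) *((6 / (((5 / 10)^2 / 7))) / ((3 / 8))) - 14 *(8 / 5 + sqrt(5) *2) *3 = -796966 / 1425 - 84 *sqrt(5) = -747.10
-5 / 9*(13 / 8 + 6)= -4.24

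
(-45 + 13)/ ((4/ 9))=-72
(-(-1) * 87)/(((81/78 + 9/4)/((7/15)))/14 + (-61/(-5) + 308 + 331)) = 2216760/16605401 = 0.13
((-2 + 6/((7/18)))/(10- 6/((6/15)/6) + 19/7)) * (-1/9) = 94/4869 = 0.02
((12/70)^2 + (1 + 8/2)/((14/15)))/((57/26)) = 57187/23275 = 2.46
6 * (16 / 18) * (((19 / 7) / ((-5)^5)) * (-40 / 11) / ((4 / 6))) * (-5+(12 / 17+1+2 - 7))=-171456 / 818125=-0.21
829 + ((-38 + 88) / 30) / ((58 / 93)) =48237 / 58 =831.67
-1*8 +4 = -4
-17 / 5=-3.40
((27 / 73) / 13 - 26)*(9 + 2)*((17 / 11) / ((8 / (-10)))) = 2094995 / 3796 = 551.90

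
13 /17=0.76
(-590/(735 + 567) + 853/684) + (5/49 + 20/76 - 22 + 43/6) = -14207447/1038996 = -13.67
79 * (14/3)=1106/3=368.67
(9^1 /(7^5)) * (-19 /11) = -171 /184877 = -0.00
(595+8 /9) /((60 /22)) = 218.49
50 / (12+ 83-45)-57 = -56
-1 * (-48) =48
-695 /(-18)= 695 /18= 38.61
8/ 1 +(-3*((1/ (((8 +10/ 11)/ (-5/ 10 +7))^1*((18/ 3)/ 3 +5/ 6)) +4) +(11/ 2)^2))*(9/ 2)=-3051121/ 6664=-457.85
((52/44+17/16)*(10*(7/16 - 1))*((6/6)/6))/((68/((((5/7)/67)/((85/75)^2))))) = -6665625/25954475008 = -0.00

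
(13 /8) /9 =0.18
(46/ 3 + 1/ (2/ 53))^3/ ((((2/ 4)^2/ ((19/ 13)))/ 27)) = 300451769/ 26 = 11555837.27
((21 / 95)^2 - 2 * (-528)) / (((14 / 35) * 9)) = 3176947 / 10830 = 293.35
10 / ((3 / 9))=30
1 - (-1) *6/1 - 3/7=46/7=6.57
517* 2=1034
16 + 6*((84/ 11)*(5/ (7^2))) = 1592/ 77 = 20.68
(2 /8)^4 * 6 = 3 /128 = 0.02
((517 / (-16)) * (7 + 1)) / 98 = -517 / 196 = -2.64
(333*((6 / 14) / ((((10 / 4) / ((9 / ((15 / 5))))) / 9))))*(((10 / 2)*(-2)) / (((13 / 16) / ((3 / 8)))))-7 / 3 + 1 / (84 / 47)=-1110023 / 156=-7115.53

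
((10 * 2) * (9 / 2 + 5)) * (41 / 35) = 1558 / 7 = 222.57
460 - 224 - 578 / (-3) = 1286 / 3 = 428.67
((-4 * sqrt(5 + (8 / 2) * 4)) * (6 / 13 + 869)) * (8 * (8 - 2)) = -2170176 * sqrt(21) / 13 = -764999.68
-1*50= -50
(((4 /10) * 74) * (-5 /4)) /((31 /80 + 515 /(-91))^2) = -1960940800 /1472947641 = -1.33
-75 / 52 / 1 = -75 / 52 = -1.44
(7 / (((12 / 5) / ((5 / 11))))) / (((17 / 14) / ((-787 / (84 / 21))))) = -964075 / 4488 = -214.81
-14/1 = -14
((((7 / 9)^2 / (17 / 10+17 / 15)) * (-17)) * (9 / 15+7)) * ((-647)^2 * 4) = -6235599664 / 135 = -46189627.14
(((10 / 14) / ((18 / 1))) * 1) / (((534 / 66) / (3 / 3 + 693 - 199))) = 3025 / 1246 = 2.43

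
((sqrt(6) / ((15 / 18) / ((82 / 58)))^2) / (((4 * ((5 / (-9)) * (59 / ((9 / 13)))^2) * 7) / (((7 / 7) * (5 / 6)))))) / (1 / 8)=-14705388 * sqrt(6) / 86581433575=-0.00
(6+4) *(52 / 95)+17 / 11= 1467 / 209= 7.02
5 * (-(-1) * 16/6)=40/3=13.33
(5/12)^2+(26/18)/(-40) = 11/80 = 0.14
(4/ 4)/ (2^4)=1/ 16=0.06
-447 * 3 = -1341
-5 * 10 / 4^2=-25 / 8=-3.12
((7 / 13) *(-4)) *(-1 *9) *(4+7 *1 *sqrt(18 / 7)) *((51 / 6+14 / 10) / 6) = 8316 / 65+6237 *sqrt(14) / 65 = 486.96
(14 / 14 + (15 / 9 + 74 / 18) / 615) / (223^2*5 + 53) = 5587 / 1376543430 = 0.00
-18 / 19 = -0.95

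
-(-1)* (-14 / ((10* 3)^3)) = -7 / 13500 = -0.00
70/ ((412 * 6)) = 35/ 1236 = 0.03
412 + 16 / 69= 28444 / 69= 412.23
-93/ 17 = -5.47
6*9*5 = 270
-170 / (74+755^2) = -170 / 570099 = -0.00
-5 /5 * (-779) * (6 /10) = 2337 /5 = 467.40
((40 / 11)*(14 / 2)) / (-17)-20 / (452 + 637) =-28060 / 18513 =-1.52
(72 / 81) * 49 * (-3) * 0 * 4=0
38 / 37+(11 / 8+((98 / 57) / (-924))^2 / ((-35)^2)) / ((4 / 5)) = 57512807129 / 20945913120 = 2.75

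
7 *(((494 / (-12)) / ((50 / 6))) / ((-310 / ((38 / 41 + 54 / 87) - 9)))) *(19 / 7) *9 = -374262057 / 18429500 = -20.31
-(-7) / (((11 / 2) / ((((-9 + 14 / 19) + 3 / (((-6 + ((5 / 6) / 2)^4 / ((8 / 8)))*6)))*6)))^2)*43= 16705750771972849104 / 669376890437761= 24957.17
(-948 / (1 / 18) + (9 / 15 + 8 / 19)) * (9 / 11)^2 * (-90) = 2363393214 / 2299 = 1028009.23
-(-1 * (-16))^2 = -256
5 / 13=0.38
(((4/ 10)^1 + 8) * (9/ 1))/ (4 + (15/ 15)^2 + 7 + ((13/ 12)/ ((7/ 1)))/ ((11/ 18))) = 19404/ 3145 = 6.17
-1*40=-40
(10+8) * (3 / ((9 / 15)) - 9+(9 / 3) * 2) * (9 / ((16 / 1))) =81 / 4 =20.25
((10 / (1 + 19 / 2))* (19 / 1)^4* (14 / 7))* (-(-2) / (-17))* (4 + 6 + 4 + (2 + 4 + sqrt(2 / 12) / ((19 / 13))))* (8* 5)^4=-533794816000000 / 357 - 9130700800000* sqrt(6) / 1071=-1516106448136.34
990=990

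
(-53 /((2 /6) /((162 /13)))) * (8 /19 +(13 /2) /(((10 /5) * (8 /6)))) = -11191851 /1976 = -5663.89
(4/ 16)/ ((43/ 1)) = 1/ 172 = 0.01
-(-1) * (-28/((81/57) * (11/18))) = -1064/33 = -32.24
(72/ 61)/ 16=9/ 122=0.07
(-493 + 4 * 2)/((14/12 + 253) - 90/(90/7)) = -1.96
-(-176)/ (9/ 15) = 880/ 3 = 293.33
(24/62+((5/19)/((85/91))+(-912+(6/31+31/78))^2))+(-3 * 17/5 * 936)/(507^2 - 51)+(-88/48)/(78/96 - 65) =26541024939694166269037/31951459741202820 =830667.05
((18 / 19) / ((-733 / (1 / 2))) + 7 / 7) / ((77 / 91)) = 180934 / 153197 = 1.18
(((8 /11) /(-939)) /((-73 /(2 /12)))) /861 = 0.00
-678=-678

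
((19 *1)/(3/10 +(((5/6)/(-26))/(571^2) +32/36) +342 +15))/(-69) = -4831927620/6285329061041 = -0.00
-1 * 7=-7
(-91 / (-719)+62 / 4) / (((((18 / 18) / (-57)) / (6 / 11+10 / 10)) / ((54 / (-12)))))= 195969591 / 31636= 6194.51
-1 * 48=-48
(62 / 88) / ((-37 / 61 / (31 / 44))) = -58621 / 71632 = -0.82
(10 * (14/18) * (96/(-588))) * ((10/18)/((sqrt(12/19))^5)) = -9025 * sqrt(57)/30618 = -2.23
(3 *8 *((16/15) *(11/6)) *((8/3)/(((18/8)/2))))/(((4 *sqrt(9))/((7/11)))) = 7168/1215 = 5.90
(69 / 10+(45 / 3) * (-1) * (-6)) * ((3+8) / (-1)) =-10659 / 10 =-1065.90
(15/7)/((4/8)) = 4.29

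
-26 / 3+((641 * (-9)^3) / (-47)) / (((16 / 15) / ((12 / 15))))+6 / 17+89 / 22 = 785997221 / 105468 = 7452.47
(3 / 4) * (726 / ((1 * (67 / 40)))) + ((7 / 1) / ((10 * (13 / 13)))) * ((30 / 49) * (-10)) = 150450 / 469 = 320.79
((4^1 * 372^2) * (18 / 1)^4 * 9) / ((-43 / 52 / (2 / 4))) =-13597270861824 / 43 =-316215601437.77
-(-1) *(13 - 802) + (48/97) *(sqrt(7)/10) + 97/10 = -7793/10 + 24 *sqrt(7)/485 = -779.17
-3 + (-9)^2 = 78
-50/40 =-5/4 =-1.25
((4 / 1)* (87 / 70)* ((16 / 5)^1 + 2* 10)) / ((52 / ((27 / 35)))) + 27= 2286117 / 79625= 28.71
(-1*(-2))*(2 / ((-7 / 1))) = -4 / 7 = -0.57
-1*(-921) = 921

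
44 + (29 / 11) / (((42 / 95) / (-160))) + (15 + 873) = -5108 / 231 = -22.11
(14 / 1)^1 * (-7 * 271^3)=-1950446078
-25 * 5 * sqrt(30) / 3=-125 * sqrt(30) / 3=-228.22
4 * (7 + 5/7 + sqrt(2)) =4 * sqrt(2) + 216/7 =36.51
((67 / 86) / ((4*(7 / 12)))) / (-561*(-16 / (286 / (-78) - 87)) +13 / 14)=-201 / 59039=-0.00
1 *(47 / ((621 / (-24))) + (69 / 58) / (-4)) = -101515 / 48024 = -2.11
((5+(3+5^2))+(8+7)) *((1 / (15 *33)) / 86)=8 / 7095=0.00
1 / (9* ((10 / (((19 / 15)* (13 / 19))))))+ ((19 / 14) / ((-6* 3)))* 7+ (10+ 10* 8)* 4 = 970601 / 2700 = 359.48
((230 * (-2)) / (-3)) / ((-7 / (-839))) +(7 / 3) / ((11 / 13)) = 4245977 / 231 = 18380.85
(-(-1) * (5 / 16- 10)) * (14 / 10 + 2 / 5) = -279 / 16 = -17.44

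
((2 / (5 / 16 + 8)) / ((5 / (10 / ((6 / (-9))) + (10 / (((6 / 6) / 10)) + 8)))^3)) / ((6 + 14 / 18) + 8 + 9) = 115827408 / 1778875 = 65.11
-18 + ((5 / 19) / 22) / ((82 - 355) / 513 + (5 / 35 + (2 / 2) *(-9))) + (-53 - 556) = -155031081 / 247258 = -627.00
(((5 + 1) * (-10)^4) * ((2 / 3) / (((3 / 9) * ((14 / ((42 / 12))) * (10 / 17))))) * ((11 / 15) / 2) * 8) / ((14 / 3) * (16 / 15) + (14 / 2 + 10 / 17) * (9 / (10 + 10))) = 457776000 / 25681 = 17825.47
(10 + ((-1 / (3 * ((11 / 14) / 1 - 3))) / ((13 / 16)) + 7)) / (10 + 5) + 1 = 38912 / 18135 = 2.15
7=7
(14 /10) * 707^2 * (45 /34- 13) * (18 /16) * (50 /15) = -4167241113 /136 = -30641478.77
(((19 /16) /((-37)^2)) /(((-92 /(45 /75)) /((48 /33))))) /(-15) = 19 /34635700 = 0.00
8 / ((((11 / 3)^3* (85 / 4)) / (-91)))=-0.69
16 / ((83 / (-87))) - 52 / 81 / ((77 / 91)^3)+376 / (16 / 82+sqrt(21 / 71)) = -83261443921292 / 275223262941+632056 * sqrt(1491) / 30757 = 490.98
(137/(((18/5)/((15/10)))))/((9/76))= 13015/27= 482.04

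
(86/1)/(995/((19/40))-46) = 817/19463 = 0.04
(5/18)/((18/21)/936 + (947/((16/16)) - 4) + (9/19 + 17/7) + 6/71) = 175370/597232293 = 0.00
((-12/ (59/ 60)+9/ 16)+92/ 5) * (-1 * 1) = -31903/ 4720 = -6.76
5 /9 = 0.56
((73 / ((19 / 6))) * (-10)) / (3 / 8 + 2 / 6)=-105120 / 323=-325.45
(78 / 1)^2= 6084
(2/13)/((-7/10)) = -20/91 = -0.22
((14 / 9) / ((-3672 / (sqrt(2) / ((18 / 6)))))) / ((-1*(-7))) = -sqrt(2) / 49572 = -0.00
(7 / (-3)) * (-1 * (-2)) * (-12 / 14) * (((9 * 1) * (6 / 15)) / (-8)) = -9 / 5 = -1.80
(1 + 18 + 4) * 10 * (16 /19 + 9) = 43010 /19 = 2263.68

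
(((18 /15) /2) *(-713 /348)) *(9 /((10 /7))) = -44919 /5800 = -7.74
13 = 13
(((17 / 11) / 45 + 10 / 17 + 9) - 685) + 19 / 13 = -73723028 / 109395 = -673.92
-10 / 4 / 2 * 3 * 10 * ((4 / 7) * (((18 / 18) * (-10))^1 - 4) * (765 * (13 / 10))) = 298350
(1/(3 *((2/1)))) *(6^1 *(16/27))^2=512/243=2.11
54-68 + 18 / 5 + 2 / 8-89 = -1983 / 20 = -99.15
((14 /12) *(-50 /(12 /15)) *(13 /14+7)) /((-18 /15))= 23125 /48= 481.77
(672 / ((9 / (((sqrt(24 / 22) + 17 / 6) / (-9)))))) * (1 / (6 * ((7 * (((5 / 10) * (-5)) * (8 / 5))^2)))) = -17 / 486 - 2 * sqrt(33) / 891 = -0.05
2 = 2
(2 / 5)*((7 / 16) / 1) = 0.18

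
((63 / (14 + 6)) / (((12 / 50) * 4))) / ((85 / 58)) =609 / 272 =2.24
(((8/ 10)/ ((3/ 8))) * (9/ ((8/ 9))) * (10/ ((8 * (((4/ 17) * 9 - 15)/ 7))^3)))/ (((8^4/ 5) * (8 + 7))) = -1685159/ 305935417344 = -0.00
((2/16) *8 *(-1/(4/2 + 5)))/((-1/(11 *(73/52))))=803/364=2.21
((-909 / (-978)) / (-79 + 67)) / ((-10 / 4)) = 101 / 3260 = 0.03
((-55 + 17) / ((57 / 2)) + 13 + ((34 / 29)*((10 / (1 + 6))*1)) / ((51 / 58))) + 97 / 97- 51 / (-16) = 1989 / 112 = 17.76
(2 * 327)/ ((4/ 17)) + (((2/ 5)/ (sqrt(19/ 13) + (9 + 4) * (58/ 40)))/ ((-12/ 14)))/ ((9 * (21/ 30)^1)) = 800 * sqrt(247)/ 49682079 + 276182285081/ 99364158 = 2779.50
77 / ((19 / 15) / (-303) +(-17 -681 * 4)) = -349965 / 12457864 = -0.03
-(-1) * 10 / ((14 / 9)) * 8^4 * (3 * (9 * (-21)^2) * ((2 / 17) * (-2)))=-1254113280 / 17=-73771369.41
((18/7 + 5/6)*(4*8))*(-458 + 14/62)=-32469008/651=-49875.59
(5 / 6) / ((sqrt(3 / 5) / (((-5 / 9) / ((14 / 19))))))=-475 * sqrt(15) / 2268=-0.81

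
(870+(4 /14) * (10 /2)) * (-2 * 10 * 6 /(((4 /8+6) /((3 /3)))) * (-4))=5856000 /91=64351.65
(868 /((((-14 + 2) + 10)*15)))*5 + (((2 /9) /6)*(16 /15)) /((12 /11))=-175726 /1215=-144.63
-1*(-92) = 92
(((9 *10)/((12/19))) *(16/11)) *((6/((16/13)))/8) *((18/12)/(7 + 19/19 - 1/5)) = 4275/176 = 24.29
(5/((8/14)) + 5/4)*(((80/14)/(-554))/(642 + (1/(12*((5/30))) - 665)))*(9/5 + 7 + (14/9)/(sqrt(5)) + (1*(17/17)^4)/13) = 32*sqrt(5)/22437 + 9232/226863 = 0.04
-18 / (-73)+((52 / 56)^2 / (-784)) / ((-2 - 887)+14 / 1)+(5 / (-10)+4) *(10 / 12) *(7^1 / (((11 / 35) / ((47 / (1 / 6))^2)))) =557768735536623707 / 107968168000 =5166047.97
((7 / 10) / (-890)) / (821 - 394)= -1 / 542900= -0.00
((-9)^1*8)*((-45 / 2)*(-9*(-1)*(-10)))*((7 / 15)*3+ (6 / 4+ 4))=-1006020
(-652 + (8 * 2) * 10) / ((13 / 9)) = -340.62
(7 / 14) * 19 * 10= 95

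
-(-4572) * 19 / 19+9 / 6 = 9147 / 2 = 4573.50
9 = 9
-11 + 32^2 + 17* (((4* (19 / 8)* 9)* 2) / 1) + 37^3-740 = 53833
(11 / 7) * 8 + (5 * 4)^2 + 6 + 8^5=232306 / 7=33186.57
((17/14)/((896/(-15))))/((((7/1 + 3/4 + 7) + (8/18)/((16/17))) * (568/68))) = -39015/244030976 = -0.00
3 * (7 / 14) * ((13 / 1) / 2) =39 / 4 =9.75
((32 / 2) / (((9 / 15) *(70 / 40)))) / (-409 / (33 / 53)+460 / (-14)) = -3520 / 159329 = -0.02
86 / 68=43 / 34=1.26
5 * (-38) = -190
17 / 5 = 3.40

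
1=1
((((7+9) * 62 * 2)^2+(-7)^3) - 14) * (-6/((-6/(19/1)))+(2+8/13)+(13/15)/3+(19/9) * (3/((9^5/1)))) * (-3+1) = -1985418570506206/11514555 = -172426860.66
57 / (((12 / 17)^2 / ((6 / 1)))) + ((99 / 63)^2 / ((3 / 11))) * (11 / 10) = 4094449 / 5880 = 696.33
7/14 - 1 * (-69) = 139/2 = 69.50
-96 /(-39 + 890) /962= -48 /409331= -0.00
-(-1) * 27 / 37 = 27 / 37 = 0.73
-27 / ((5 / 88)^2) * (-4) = 33454.08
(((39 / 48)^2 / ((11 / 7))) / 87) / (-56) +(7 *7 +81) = 254791511 / 1959936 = 130.00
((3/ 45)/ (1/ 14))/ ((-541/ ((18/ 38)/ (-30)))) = 7/ 256975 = 0.00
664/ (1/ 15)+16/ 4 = 9964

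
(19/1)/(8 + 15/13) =247/119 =2.08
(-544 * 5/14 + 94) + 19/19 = -695/7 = -99.29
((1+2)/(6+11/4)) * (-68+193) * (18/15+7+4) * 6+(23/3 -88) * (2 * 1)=62506/21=2976.48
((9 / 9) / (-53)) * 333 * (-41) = 13653 / 53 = 257.60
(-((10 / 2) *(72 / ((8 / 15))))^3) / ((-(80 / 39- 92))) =-11994328125 / 3508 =-3419135.73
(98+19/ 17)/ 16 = 1685/ 272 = 6.19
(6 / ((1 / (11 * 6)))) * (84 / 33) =1008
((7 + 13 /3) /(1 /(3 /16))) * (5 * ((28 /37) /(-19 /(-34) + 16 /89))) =180047 /16539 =10.89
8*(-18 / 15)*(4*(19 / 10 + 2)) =-3744 / 25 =-149.76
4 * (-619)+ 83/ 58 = -143525/ 58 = -2474.57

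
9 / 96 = 3 / 32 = 0.09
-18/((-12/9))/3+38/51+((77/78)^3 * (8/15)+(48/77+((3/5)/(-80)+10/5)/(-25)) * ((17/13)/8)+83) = 1655723164562351/18635657040000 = 88.85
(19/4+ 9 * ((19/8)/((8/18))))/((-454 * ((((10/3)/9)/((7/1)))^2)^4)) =-2753201775700832130171/1452800000000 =-1895100341.20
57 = 57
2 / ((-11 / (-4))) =8 / 11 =0.73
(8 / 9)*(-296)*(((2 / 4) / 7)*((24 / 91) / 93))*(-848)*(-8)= -64258048 / 177723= -361.56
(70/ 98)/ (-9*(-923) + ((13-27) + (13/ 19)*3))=95/ 1103242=0.00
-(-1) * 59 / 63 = 59 / 63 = 0.94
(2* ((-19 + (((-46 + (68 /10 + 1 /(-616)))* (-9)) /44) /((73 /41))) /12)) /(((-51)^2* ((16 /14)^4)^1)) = -49190594173 /90339932897280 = -0.00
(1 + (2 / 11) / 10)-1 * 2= -54 / 55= -0.98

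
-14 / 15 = -0.93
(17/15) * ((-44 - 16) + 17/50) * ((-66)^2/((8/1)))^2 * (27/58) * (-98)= 26521404765471/29000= 914531198.81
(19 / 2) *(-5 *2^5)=-1520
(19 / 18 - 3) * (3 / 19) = -35 / 114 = -0.31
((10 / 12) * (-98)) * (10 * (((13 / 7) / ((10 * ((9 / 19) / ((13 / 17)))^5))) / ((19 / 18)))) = -1575.57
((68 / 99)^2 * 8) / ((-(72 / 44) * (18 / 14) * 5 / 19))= -2459968 / 360855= -6.82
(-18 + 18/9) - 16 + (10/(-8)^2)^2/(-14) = -32.00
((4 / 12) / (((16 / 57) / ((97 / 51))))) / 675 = 0.00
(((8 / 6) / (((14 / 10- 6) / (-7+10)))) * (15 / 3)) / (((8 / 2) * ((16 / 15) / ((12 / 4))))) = -1125 / 368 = -3.06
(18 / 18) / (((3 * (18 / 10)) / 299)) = 1495 / 27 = 55.37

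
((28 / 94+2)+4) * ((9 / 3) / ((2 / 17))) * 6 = 45288 / 47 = 963.57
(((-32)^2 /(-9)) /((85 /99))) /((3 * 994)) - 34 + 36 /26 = -32.66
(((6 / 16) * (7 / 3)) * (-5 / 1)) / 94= -35 / 752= -0.05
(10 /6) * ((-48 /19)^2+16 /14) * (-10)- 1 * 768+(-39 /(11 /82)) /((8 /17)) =-504086675 /333564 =-1511.21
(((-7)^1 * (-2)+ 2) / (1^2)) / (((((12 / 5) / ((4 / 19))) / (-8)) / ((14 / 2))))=-4480 / 57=-78.60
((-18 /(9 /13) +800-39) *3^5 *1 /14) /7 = 3645 /2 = 1822.50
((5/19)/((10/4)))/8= 1/76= 0.01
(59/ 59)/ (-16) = -1/ 16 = -0.06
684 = 684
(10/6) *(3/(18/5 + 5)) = 25/43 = 0.58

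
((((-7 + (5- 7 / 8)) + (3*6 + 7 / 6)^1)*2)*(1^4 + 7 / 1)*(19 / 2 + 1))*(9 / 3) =8211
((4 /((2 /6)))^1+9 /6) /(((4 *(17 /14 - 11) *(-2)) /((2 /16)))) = 0.02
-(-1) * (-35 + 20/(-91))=-35.22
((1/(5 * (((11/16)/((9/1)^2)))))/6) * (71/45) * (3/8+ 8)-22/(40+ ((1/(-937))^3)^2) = 382229800673285936815381/7444409085511686299275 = 51.34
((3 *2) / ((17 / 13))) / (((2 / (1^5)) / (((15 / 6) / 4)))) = 195 / 136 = 1.43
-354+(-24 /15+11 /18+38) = -28529 /90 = -316.99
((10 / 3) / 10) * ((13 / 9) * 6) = 26 / 9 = 2.89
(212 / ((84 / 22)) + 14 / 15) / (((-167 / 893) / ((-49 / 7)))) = 1764568 / 835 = 2113.26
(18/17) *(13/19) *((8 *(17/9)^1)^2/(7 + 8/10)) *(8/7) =87040/3591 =24.24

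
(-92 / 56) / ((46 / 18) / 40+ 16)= -4140 / 40481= -0.10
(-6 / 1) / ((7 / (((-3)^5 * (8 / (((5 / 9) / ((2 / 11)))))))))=209952 / 385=545.33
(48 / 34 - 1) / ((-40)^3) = -7 / 1088000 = -0.00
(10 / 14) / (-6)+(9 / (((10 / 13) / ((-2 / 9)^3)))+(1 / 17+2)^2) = 6540283 / 1638630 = 3.99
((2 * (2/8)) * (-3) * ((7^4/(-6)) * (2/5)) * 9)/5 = 432.18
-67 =-67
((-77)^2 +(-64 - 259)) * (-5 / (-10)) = 2803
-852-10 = -862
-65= -65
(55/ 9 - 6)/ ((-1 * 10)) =-1/ 90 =-0.01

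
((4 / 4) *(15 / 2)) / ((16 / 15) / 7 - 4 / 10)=-1575 / 52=-30.29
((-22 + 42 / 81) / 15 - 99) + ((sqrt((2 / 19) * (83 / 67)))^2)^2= -13180771379 / 131262849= -100.42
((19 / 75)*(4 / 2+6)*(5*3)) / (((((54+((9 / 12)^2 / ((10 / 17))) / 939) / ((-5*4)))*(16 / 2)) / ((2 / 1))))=-7612160 / 2704371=-2.81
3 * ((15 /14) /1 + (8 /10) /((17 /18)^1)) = 6849 /1190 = 5.76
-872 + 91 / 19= -16477 / 19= -867.21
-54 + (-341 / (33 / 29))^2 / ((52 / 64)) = 110469.21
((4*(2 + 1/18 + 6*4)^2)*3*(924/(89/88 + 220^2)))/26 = 2980911472/498336813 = 5.98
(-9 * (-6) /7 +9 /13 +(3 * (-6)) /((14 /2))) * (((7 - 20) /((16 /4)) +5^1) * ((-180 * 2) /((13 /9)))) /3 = -143370 /169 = -848.34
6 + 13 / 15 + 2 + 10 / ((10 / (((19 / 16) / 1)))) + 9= 4573 / 240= 19.05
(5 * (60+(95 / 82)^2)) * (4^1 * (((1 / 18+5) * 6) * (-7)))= -260499.91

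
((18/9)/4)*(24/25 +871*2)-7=21612/25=864.48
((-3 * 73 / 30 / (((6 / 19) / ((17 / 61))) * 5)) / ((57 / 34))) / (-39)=21097 / 1070550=0.02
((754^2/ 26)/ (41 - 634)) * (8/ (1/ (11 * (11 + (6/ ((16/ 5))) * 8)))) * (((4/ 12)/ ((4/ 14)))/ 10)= -87551464/ 8895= -9842.77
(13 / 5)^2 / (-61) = -169 / 1525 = -0.11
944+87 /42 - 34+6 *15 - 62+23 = 13483 /14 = 963.07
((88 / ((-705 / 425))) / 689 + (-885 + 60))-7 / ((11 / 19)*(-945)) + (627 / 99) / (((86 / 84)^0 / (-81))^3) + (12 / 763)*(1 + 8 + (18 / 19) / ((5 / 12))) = -335287574337656987 / 99591811605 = -3366617.89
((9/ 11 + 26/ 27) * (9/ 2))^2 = 279841/ 4356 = 64.24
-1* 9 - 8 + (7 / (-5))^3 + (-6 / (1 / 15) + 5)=-13093 / 125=-104.74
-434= -434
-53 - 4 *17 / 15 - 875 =-13988 / 15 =-932.53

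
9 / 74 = 0.12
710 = 710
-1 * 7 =-7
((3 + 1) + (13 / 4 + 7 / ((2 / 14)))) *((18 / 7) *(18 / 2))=18225 / 14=1301.79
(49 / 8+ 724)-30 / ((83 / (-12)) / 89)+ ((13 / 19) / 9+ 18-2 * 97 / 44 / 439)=621894635969 / 548303976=1134.22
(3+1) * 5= 20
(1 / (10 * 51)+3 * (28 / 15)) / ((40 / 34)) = 2857 / 600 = 4.76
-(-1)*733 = 733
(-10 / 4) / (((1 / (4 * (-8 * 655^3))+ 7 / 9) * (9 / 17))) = -382175470000 / 62946547991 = -6.07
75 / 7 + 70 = 565 / 7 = 80.71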